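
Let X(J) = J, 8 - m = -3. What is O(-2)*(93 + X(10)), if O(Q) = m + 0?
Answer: 1133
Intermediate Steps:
m = 11 (m = 8 - 1*(-3) = 8 + 3 = 11)
O(Q) = 11 (O(Q) = 11 + 0 = 11)
O(-2)*(93 + X(10)) = 11*(93 + 10) = 11*103 = 1133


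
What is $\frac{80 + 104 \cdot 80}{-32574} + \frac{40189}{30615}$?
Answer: $\frac{175325081}{166208835} \approx 1.0548$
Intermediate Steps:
$\frac{80 + 104 \cdot 80}{-32574} + \frac{40189}{30615} = \left(80 + 8320\right) \left(- \frac{1}{32574}\right) + 40189 \cdot \frac{1}{30615} = 8400 \left(- \frac{1}{32574}\right) + \frac{40189}{30615} = - \frac{1400}{5429} + \frac{40189}{30615} = \frac{175325081}{166208835}$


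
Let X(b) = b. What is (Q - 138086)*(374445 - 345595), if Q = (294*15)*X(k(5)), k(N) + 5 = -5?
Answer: -5256066100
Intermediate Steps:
k(N) = -10 (k(N) = -5 - 5 = -10)
Q = -44100 (Q = (294*15)*(-10) = 4410*(-10) = -44100)
(Q - 138086)*(374445 - 345595) = (-44100 - 138086)*(374445 - 345595) = -182186*28850 = -5256066100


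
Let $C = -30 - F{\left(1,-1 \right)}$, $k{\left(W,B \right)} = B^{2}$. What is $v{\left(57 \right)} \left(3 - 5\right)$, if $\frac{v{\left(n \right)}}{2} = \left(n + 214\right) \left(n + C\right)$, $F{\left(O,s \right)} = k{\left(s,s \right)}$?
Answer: $-28184$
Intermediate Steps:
$F{\left(O,s \right)} = s^{2}$
$C = -31$ ($C = -30 - \left(-1\right)^{2} = -30 - 1 = -31$)
$v{\left(n \right)} = 2 \left(-31 + n\right) \left(214 + n\right)$ ($v{\left(n \right)} = 2 \left(n + 214\right) \left(n - 31\right) = 2 \left(214 + n\right) \left(-31 + n\right) = 2 \left(-31 + n\right) \left(214 + n\right)$)
$v{\left(57 \right)} \left(3 - 5\right) = \left(-13268 + 2 \cdot 57^{2} + 366 \cdot 57\right) \left(3 - 5\right) = \left(-13268 + 2 \cdot 3249 + 20862\right) \left(3 - 5\right) = \left(-13268 + 6498 + 20862\right) \left(-2\right) = 14092 \left(-2\right) = -28184$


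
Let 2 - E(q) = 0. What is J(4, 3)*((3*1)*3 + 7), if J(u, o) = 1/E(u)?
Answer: 8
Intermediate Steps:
E(q) = 2 (E(q) = 2 - 1*0 = 2 + 0 = 2)
J(u, o) = ½ (J(u, o) = 1/2 = ½)
J(4, 3)*((3*1)*3 + 7) = ((3*1)*3 + 7)/2 = (3*3 + 7)/2 = (9 + 7)/2 = (½)*16 = 8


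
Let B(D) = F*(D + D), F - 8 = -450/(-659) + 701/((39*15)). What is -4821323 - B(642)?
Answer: -621194504927/128505 ≈ -4.8340e+6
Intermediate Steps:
F = 3809329/385515 (F = 8 + (-450/(-659) + 701/((39*15))) = 8 + (-450*(-1/659) + 701/585) = 8 + (450/659 + 701*(1/585)) = 8 + (450/659 + 701/585) = 8 + 725209/385515 = 3809329/385515 ≈ 9.8811)
B(D) = 7618658*D/385515 (B(D) = 3809329*(D + D)/385515 = 3809329*(2*D)/385515 = 7618658*D/385515)
-4821323 - B(642) = -4821323 - 7618658*642/385515 = -4821323 - 1*1630392812/128505 = -4821323 - 1630392812/128505 = -621194504927/128505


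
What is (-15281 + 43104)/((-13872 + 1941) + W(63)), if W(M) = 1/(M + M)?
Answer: -3505698/1503305 ≈ -2.3320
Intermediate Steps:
W(M) = 1/(2*M)
(-15281 + 43104)/((-13872 + 1941) + W(63)) = (-15281 + 43104)/((-13872 + 1941) + (½)/63) = 27823/(-11931 + (½)*(1/63)) = 27823/(-11931 + 1/126) = 27823/(-1503305/126) = 27823*(-126/1503305) = -3505698/1503305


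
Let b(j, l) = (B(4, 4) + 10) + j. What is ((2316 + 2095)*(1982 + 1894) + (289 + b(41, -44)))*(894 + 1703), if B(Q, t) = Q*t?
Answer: 44401927024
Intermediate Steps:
b(j, l) = 26 + j (b(j, l) = (4*4 + 10) + j = (16 + 10) + j = 26 + j)
((2316 + 2095)*(1982 + 1894) + (289 + b(41, -44)))*(894 + 1703) = ((2316 + 2095)*(1982 + 1894) + (289 + (26 + 41)))*(894 + 1703) = (4411*3876 + (289 + 67))*2597 = (17097036 + 356)*2597 = 17097392*2597 = 44401927024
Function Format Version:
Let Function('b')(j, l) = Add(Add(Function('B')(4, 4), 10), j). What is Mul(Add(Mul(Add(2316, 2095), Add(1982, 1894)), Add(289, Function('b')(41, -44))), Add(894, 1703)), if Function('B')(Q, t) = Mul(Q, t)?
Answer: 44401927024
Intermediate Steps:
Function('b')(j, l) = Add(26, j) (Function('b')(j, l) = Add(Add(Mul(4, 4), 10), j) = Add(Add(16, 10), j) = Add(26, j))
Mul(Add(Mul(Add(2316, 2095), Add(1982, 1894)), Add(289, Function('b')(41, -44))), Add(894, 1703)) = Mul(Add(Mul(Add(2316, 2095), Add(1982, 1894)), Add(289, Add(26, 41))), Add(894, 1703)) = Mul(Add(Mul(4411, 3876), Add(289, 67)), 2597) = Mul(Add(17097036, 356), 2597) = Mul(17097392, 2597) = 44401927024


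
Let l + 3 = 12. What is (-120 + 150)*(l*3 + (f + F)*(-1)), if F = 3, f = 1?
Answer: 690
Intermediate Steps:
l = 9 (l = -3 + 12 = 9)
(-120 + 150)*(l*3 + (f + F)*(-1)) = (-120 + 150)*(9*3 + (1 + 3)*(-1)) = 30*(27 + 4*(-1)) = 30*(27 - 4) = 30*23 = 690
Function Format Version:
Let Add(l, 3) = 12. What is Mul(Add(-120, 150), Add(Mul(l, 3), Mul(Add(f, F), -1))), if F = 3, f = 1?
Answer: 690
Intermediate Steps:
l = 9 (l = Add(-3, 12) = 9)
Mul(Add(-120, 150), Add(Mul(l, 3), Mul(Add(f, F), -1))) = Mul(Add(-120, 150), Add(Mul(9, 3), Mul(Add(1, 3), -1))) = Mul(30, Add(27, Mul(4, -1))) = Mul(30, Add(27, -4)) = Mul(30, 23) = 690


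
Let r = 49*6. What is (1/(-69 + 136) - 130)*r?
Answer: -2560446/67 ≈ -38216.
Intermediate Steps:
r = 294
(1/(-69 + 136) - 130)*r = (1/(-69 + 136) - 130)*294 = (1/67 - 130)*294 = -8709/67*294 = -2560446/67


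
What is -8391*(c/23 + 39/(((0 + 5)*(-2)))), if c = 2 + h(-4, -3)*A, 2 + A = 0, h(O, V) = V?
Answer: 6855447/230 ≈ 29806.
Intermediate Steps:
A = -2 (A = -2 + 0 = -2)
c = 8 (c = 2 - 3*(-2) = 2 + 6 = 8)
-8391*(c/23 + 39/(((0 + 5)*(-2)))) = -8391*(8/23 + 39/(((0 + 5)*(-2)))) = -8391*(8*(1/23) + 39/((5*(-2)))) = -8391*(8/23 + 39/(-10)) = -8391*(8/23 + 39*(-⅒)) = -8391*(8/23 - 39/10) = -8391*(-817/230) = 6855447/230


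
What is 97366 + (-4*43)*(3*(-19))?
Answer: 107170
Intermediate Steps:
97366 + (-4*43)*(3*(-19)) = 97366 - 172*(-57) = 97366 + 9804 = 107170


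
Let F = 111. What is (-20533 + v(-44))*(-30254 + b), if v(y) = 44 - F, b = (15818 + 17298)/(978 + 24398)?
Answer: 494201974775/793 ≈ 6.2321e+8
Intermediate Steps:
b = 8279/6344 (b = 33116/25376 = 33116*(1/25376) = 8279/6344 ≈ 1.3050)
v(y) = -67 (v(y) = 44 - 1*111 = 44 - 111 = -67)
(-20533 + v(-44))*(-30254 + b) = (-20533 - 67)*(-30254 + 8279/6344) = -20600*(-191923097/6344) = 494201974775/793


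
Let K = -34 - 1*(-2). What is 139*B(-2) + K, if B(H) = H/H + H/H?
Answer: 246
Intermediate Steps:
K = -32 (K = -34 + 2 = -32)
B(H) = 2 (B(H) = 1 + 1 = 2)
139*B(-2) + K = 139*2 - 32 = 278 - 32 = 246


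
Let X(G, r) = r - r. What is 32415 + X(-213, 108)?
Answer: 32415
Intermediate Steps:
X(G, r) = 0
32415 + X(-213, 108) = 32415 + 0 = 32415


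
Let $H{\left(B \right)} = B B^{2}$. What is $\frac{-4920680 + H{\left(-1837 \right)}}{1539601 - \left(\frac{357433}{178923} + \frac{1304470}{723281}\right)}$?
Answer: $- \frac{802870114851899825679}{199241746643897680} \approx -4029.6$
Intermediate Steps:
$H{\left(B \right)} = B^{3}$
$\frac{-4920680 + H{\left(-1837 \right)}}{1539601 - \left(\frac{357433}{178923} + \frac{1304470}{723281}\right)} = \frac{-4920680 + \left(-1837\right)^{3}}{1539601 - \left(\frac{357433}{178923} + \frac{1304470}{723281}\right)} = \frac{-4920680 - 6199083253}{1539601 - \frac{491924183483}{129411606363}} = - \frac{6204003933}{1539601 - \frac{491924183483}{129411606363}} = - \frac{6204003933}{\frac{199241746643897680}{129411606363}} = \left(-6204003933\right) \frac{129411606363}{199241746643897680} = - \frac{802870114851899825679}{199241746643897680}$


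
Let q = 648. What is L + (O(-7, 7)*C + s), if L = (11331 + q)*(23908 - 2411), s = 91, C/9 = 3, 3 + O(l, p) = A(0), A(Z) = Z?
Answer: 257512573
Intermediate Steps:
O(l, p) = -3 (O(l, p) = -3 + 0 = -3)
C = 27 (C = 9*3 = 27)
L = 257512563 (L = (11331 + 648)*(23908 - 2411) = 11979*21497 = 257512563)
L + (O(-7, 7)*C + s) = 257512563 + (-3*27 + 91) = 257512563 + (-81 + 91) = 257512563 + 10 = 257512573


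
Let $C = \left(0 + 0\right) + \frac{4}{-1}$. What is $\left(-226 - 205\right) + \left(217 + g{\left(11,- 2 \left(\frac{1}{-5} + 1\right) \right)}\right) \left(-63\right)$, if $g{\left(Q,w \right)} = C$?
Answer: $-13850$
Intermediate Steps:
$C = -4$ ($C = 0 + 4 \left(-1\right) = 0 - 4 = -4$)
$g{\left(Q,w \right)} = -4$
$\left(-226 - 205\right) + \left(217 + g{\left(11,- 2 \left(\frac{1}{-5} + 1\right) \right)}\right) \left(-63\right) = \left(-226 - 205\right) + \left(217 - 4\right) \left(-63\right) = -431 + 213 \left(-63\right) = -431 - 13419 = -13850$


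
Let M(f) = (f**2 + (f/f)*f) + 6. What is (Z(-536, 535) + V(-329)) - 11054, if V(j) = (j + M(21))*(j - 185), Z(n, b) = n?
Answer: -83036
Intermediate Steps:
M(f) = 6 + f + f**2 (M(f) = (f**2 + 1*f) + 6 = (f**2 + f) + 6 = (f + f**2) + 6 = 6 + f + f**2)
V(j) = (-185 + j)*(468 + j) (V(j) = (j + (6 + 21 + 21**2))*(j - 185) = (j + (6 + 21 + 441))*(-185 + j) = (j + 468)*(-185 + j) = (468 + j)*(-185 + j) = (-185 + j)*(468 + j))
(Z(-536, 535) + V(-329)) - 11054 = (-536 + (-86580 + (-329)**2 + 283*(-329))) - 11054 = (-536 + (-86580 + 108241 - 93107)) - 11054 = (-536 - 71446) - 11054 = -71982 - 11054 = -83036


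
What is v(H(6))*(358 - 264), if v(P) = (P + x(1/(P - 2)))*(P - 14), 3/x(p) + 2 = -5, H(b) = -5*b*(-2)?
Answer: 1803108/7 ≈ 2.5759e+5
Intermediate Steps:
H(b) = 10*b
x(p) = -3/7 (x(p) = 3/(-2 - 5) = 3/(-7) = 3*(-⅐) = -3/7)
v(P) = (-14 + P)*(-3/7 + P) (v(P) = (P - 3/7)*(P - 14) = (-3/7 + P)*(-14 + P) = (-14 + P)*(-3/7 + P))
v(H(6))*(358 - 264) = (6 + (10*6)² - 1010*6/7)*(358 - 264) = (6 + 60² - 101/7*60)*94 = (6 + 3600 - 6060/7)*94 = (19182/7)*94 = 1803108/7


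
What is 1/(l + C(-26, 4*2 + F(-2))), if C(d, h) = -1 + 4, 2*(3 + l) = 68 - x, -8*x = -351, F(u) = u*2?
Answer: 16/193 ≈ 0.082902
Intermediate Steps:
F(u) = 2*u
x = 351/8 (x = -⅛*(-351) = 351/8 ≈ 43.875)
l = 145/16 (l = -3 + (68 - 1*351/8)/2 = -3 + (68 - 351/8)/2 = -3 + (½)*(193/8) = -3 + 193/16 = 145/16 ≈ 9.0625)
C(d, h) = 3
1/(l + C(-26, 4*2 + F(-2))) = 1/(145/16 + 3) = 1/(193/16) = 16/193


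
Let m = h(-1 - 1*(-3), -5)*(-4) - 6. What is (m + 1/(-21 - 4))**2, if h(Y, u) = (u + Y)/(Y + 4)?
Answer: 10201/625 ≈ 16.322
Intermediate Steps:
h(Y, u) = (Y + u)/(4 + Y)
m = -4 (m = (((-1 - 1*(-3)) - 5)/(4 + (-1 - 1*(-3))))*(-4) - 6 = (((-1 + 3) - 5)/(4 + (-1 + 3)))*(-4) - 6 = ((2 - 5)/(4 + 2))*(-4) - 6 = (-3/6)*(-4) - 6 = ((1/6)*(-3))*(-4) - 6 = -1/2*(-4) - 6 = 2 - 6 = -4)
(m + 1/(-21 - 4))**2 = (-4 + 1/(-21 - 4))**2 = (-4 + 1/(-25))**2 = (-4 - 1/25)**2 = (-101/25)**2 = 10201/625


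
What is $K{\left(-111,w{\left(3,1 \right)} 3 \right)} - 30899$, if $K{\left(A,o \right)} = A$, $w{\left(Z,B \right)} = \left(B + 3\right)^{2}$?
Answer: $-31010$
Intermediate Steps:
$w{\left(Z,B \right)} = \left(3 + B\right)^{2}$
$K{\left(-111,w{\left(3,1 \right)} 3 \right)} - 30899 = -111 - 30899 = -31010$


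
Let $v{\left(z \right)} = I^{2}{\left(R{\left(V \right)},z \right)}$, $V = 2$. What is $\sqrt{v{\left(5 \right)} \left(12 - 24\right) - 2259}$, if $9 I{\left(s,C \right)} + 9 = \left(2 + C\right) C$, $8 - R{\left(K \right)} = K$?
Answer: $\frac{i \sqrt{191091}}{9} \approx 48.571 i$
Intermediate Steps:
$R{\left(K \right)} = 8 - K$
$I{\left(s,C \right)} = -1 + \frac{C \left(2 + C\right)}{9}$ ($I{\left(s,C \right)} = -1 + \frac{\left(2 + C\right) C}{9} = -1 + \frac{C \left(2 + C\right)}{9}$)
$v{\left(z \right)} = \left(-1 + \frac{z^{2}}{9} + \frac{2 z}{9}\right)^{2}$
$\sqrt{v{\left(5 \right)} \left(12 - 24\right) - 2259} = \sqrt{\frac{\left(-9 + 5^{2} + 2 \cdot 5\right)^{2}}{81} \left(12 - 24\right) - 2259} = \sqrt{\frac{\left(-9 + 25 + 10\right)^{2}}{81} \left(12 - 24\right) - 2259} = \sqrt{\frac{26^{2}}{81} \left(-12\right) - 2259} = \sqrt{\frac{1}{81} \cdot 676 \left(-12\right) - 2259} = \sqrt{\frac{676}{81} \left(-12\right) - 2259} = \sqrt{- \frac{2704}{27} - 2259} = \sqrt{- \frac{63697}{27}} = \frac{i \sqrt{191091}}{9}$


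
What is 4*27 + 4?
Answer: 112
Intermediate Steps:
4*27 + 4 = 108 + 4 = 112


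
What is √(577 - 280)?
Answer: 3*√33 ≈ 17.234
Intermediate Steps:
√(577 - 280) = √297 = 3*√33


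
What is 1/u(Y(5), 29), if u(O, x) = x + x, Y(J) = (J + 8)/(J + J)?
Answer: 1/58 ≈ 0.017241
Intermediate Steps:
Y(J) = (8 + J)/(2*J) (Y(J) = (8 + J)/((2*J)) = (8 + J)*(1/(2*J)) = (8 + J)/(2*J))
u(O, x) = 2*x
1/u(Y(5), 29) = 1/(2*29) = 1/58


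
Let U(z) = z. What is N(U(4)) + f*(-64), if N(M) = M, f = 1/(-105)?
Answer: 484/105 ≈ 4.6095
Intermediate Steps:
f = -1/105 ≈ -0.0095238
N(U(4)) + f*(-64) = 4 - 1/105*(-64) = 4 + 64/105 = 484/105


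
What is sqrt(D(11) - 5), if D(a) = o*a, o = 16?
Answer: 3*sqrt(19) ≈ 13.077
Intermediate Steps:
D(a) = 16*a
sqrt(D(11) - 5) = sqrt(16*11 - 5) = sqrt(176 - 5) = sqrt(171) = 3*sqrt(19)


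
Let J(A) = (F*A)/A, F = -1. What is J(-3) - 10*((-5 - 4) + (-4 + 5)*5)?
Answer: 39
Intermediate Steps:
J(A) = -1 (J(A) = (-A)/A = -1)
J(-3) - 10*((-5 - 4) + (-4 + 5)*5) = -1 - 10*((-5 - 4) + (-4 + 5)*5) = -1 - 10*(-9 + 1*5) = -1 - 10*(-9 + 5) = -1 - 10*(-4) = -1 + 40 = 39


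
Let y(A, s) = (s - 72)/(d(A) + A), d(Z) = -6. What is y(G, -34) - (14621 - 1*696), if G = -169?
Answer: -2436769/175 ≈ -13924.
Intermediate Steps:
y(A, s) = (-72 + s)/(-6 + A) (y(A, s) = (s - 72)/(-6 + A) = (-72 + s)/(-6 + A))
y(G, -34) - (14621 - 1*696) = (-72 - 34)/(-6 - 169) - (14621 - 1*696) = -106/(-175) - (14621 - 696) = -1/175*(-106) - 1*13925 = 106/175 - 13925 = -2436769/175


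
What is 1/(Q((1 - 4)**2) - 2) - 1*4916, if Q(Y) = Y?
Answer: -34411/7 ≈ -4915.9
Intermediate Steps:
1/(Q((1 - 4)**2) - 2) - 1*4916 = 1/((1 - 4)**2 - 2) - 1*4916 = 1/((-3)**2 - 2) - 4916 = 1/(9 - 2) - 4916 = 1/7 - 4916 = -34411/7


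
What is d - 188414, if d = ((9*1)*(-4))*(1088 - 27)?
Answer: -226610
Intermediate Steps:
d = -38196 (d = (9*(-4))*1061 = -36*1061 = -38196)
d - 188414 = -38196 - 188414 = -226610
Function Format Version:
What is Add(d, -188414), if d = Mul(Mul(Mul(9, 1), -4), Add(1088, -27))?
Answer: -226610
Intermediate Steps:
d = -38196 (d = Mul(Mul(9, -4), 1061) = Mul(-36, 1061) = -38196)
Add(d, -188414) = Add(-38196, -188414) = -226610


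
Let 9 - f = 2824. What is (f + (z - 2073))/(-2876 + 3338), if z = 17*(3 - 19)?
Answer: -860/77 ≈ -11.169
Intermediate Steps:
f = -2815 (f = 9 - 1*2824 = 9 - 2824 = -2815)
z = -272 (z = 17*(-16) = -272)
(f + (z - 2073))/(-2876 + 3338) = (-2815 + (-272 - 2073))/(-2876 + 3338) = (-2815 - 2345)/462 = -5160*1/462 = -860/77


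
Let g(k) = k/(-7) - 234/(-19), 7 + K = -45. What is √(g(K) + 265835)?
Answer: √4702704573/133 ≈ 515.61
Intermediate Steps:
K = -52 (K = -7 - 45 = -52)
g(k) = 234/19 - k/7 (g(k) = k*(-⅐) - 234*(-1/19) = -k/7 + 234/19 = 234/19 - k/7)
√(g(K) + 265835) = √((234/19 - ⅐*(-52)) + 265835) = √((234/19 + 52/7) + 265835) = √(2626/133 + 265835) = √(35358681/133) = √4702704573/133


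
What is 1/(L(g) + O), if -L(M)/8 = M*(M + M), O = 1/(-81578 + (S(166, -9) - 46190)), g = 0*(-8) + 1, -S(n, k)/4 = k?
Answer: -127732/2043713 ≈ -0.062500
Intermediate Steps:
S(n, k) = -4*k
g = 1 (g = 0 + 1 = 1)
O = -1/127732 (O = 1/(-81578 + (-4*(-9) - 46190)) = 1/(-81578 + (36 - 46190)) = 1/(-81578 - 46154) = 1/(-127732) = -1/127732 ≈ -7.8289e-6)
L(M) = -16*M**2 (L(M) = -8*M*(M + M) = -8*M*2*M = -16*M**2)
1/(L(g) + O) = 1/(-16*1**2 - 1/127732) = 1/(-16*1 - 1/127732) = 1/(-16 - 1/127732) = 1/(-2043713/127732) = -127732/2043713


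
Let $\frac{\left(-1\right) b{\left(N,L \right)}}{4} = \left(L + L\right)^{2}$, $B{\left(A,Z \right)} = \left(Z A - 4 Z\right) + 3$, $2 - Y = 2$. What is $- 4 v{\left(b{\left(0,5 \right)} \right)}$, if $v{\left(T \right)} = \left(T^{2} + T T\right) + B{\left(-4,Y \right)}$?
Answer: $-1280012$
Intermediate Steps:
$Y = 0$ ($Y = 2 - 2 = 0$)
$B{\left(A,Z \right)} = 3 - 4 Z + A Z$ ($B{\left(A,Z \right)} = \left(A Z - 4 Z\right) + 3 = \left(- 4 Z + A Z\right) + 3 = 3 - 4 Z + A Z$)
$b{\left(N,L \right)} = - 16 L^{2}$ ($b{\left(N,L \right)} = - 4 \left(L + L\right)^{2} = - 4 \left(2 L\right)^{2} = - 4 \cdot 4 L^{2} = - 16 L^{2}$)
$v{\left(T \right)} = 3 + 2 T^{2}$ ($v{\left(T \right)} = \left(T^{2} + T T\right) - -3 = \left(T^{2} + T^{2}\right) + \left(3 + 0 + 0\right) = 2 T^{2} + 3 = 3 + 2 T^{2}$)
$- 4 v{\left(b{\left(0,5 \right)} \right)} = - 4 \left(3 + 2 \left(- 16 \cdot 5^{2}\right)^{2}\right) = - 4 \left(3 + 2 \left(\left(-16\right) 25\right)^{2}\right) = - 4 \left(3 + 2 \left(-400\right)^{2}\right) = - 4 \left(3 + 2 \cdot 160000\right) = - 4 \left(3 + 320000\right) = \left(-4\right) 320003 = -1280012$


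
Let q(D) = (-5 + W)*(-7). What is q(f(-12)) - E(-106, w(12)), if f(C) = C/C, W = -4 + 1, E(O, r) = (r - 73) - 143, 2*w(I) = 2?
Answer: 271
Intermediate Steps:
w(I) = 1 (w(I) = (1/2)*2 = 1)
E(O, r) = -216 + r (E(O, r) = (-73 + r) - 143 = -216 + r)
W = -3
f(C) = 1
q(D) = 56 (q(D) = (-5 - 3)*(-7) = -8*(-7) = 56)
q(f(-12)) - E(-106, w(12)) = 56 - (-216 + 1) = 56 - 1*(-215) = 56 + 215 = 271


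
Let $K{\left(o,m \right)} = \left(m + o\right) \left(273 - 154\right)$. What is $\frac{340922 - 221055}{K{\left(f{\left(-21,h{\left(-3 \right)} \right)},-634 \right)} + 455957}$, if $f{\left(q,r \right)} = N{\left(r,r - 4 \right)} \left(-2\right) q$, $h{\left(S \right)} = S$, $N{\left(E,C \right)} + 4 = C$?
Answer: $\frac{7051}{19149} \approx 0.36822$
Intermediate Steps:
$N{\left(E,C \right)} = -4 + C$
$f{\left(q,r \right)} = q \left(16 - 2 r\right)$ ($f{\left(q,r \right)} = \left(-4 + \left(r - 4\right)\right) \left(-2\right) q = \left(-4 + \left(-4 + r\right)\right) \left(-2\right) q = \left(-8 + r\right) \left(-2\right) q = \left(16 - 2 r\right) q = q \left(16 - 2 r\right)$)
$K{\left(o,m \right)} = 119 m + 119 o$ ($K{\left(o,m \right)} = \left(m + o\right) 119 = 119 m + 119 o$)
$\frac{340922 - 221055}{K{\left(f{\left(-21,h{\left(-3 \right)} \right)},-634 \right)} + 455957} = \frac{340922 - 221055}{\left(119 \left(-634\right) + 119 \cdot 2 \left(-21\right) \left(8 - -3\right)\right) + 455957} = \frac{119867}{\left(-75446 + 119 \cdot 2 \left(-21\right) \left(8 + 3\right)\right) + 455957} = \frac{119867}{\left(-75446 + 119 \cdot 2 \left(-21\right) 11\right) + 455957} = \frac{119867}{\left(-75446 + 119 \left(-462\right)\right) + 455957} = \frac{119867}{\left(-75446 - 54978\right) + 455957} = \frac{119867}{-130424 + 455957} = \frac{119867}{325533} = 119867 \cdot \frac{1}{325533} = \frac{7051}{19149}$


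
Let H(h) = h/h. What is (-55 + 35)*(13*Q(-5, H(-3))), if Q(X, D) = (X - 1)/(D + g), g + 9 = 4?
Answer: -390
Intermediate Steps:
H(h) = 1
g = -5 (g = -9 + 4 = -5)
Q(X, D) = (-1 + X)/(-5 + D) (Q(X, D) = (X - 1)/(D - 5) = (-1 + X)/(-5 + D))
(-55 + 35)*(13*Q(-5, H(-3))) = (-55 + 35)*(13*((-1 - 5)/(-5 + 1))) = -260*-6/(-4) = -260*(-¼*(-6)) = -260*3/2 = -20*39/2 = -390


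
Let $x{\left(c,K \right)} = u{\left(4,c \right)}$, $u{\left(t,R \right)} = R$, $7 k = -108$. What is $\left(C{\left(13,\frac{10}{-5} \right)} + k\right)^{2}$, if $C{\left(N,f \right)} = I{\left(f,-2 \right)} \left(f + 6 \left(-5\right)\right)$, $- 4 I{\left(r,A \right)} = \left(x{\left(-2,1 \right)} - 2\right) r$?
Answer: $\frac{115600}{49} \approx 2359.2$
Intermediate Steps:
$k = - \frac{108}{7}$ ($k = \frac{1}{7} \left(-108\right) = - \frac{108}{7} \approx -15.429$)
$x{\left(c,K \right)} = c$
$I{\left(r,A \right)} = r$ ($I{\left(r,A \right)} = - \frac{\left(-2 - 2\right) r}{4} = - \frac{\left(-4\right) r}{4} = r$)
$C{\left(N,f \right)} = f \left(-30 + f\right)$ ($C{\left(N,f \right)} = f \left(f + 6 \left(-5\right)\right) = f \left(f - 30\right) = f \left(-30 + f\right)$)
$\left(C{\left(13,\frac{10}{-5} \right)} + k\right)^{2} = \left(\frac{10}{-5} \left(-30 + \frac{10}{-5}\right) - \frac{108}{7}\right)^{2} = \left(10 \left(- \frac{1}{5}\right) \left(-30 + 10 \left(- \frac{1}{5}\right)\right) - \frac{108}{7}\right)^{2} = \left(- 2 \left(-30 - 2\right) - \frac{108}{7}\right)^{2} = \left(\left(-2\right) \left(-32\right) - \frac{108}{7}\right)^{2} = \left(64 - \frac{108}{7}\right)^{2} = \left(\frac{340}{7}\right)^{2} = \frac{115600}{49}$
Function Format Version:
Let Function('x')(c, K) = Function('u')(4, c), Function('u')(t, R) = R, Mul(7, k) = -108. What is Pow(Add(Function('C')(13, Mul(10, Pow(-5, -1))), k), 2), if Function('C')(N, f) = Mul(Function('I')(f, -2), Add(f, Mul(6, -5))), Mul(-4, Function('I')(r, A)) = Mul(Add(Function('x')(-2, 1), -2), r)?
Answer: Rational(115600, 49) ≈ 2359.2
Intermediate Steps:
k = Rational(-108, 7) (k = Mul(Rational(1, 7), -108) = Rational(-108, 7) ≈ -15.429)
Function('x')(c, K) = c
Function('I')(r, A) = r (Function('I')(r, A) = Mul(Rational(-1, 4), Mul(Add(-2, -2), r)) = Mul(Rational(-1, 4), Mul(-4, r)) = r)
Function('C')(N, f) = Mul(f, Add(-30, f)) (Function('C')(N, f) = Mul(f, Add(f, Mul(6, -5))) = Mul(f, Add(f, -30)) = Mul(f, Add(-30, f)))
Pow(Add(Function('C')(13, Mul(10, Pow(-5, -1))), k), 2) = Pow(Add(Mul(Mul(10, Pow(-5, -1)), Add(-30, Mul(10, Pow(-5, -1)))), Rational(-108, 7)), 2) = Pow(Add(Mul(Mul(10, Rational(-1, 5)), Add(-30, Mul(10, Rational(-1, 5)))), Rational(-108, 7)), 2) = Pow(Add(Mul(-2, Add(-30, -2)), Rational(-108, 7)), 2) = Pow(Add(Mul(-2, -32), Rational(-108, 7)), 2) = Pow(Add(64, Rational(-108, 7)), 2) = Pow(Rational(340, 7), 2) = Rational(115600, 49)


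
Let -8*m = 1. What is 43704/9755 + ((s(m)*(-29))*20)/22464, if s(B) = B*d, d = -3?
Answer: 653096629/146090880 ≈ 4.4705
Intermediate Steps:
m = -⅛ (m = -⅛*1 = -⅛ ≈ -0.12500)
s(B) = -3*B (s(B) = B*(-3) = -3*B)
43704/9755 + ((s(m)*(-29))*20)/22464 = 43704/9755 + ((-3*(-⅛)*(-29))*20)/22464 = 43704*(1/9755) + (((3/8)*(-29))*20)*(1/22464) = 43704/9755 - 87/8*20*(1/22464) = 43704/9755 - 435/2*1/22464 = 43704/9755 - 145/14976 = 653096629/146090880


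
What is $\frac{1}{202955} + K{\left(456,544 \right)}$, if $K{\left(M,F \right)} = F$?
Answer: $\frac{110407521}{202955} \approx 544.0$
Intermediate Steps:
$\frac{1}{202955} + K{\left(456,544 \right)} = \frac{1}{202955} + 544 = \frac{110407521}{202955}$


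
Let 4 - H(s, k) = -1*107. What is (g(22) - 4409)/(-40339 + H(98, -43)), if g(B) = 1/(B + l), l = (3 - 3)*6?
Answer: 96997/885016 ≈ 0.10960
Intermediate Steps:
H(s, k) = 111 (H(s, k) = 4 - (-1)*107 = 4 - 1*(-107) = 4 + 107 = 111)
l = 0 (l = 0*6 = 0)
g(B) = 1/B (g(B) = 1/(B + 0) = 1/B)
(g(22) - 4409)/(-40339 + H(98, -43)) = (1/22 - 4409)/(-40339 + 111) = (1/22 - 4409)/(-40228) = -96997/22*(-1/40228) = 96997/885016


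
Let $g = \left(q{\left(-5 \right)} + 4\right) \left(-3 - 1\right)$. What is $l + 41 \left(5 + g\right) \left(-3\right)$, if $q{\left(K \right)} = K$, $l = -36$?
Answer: $-1143$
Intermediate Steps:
$g = 4$ ($g = \left(-5 + 4\right) \left(-3 - 1\right) = \left(-1\right) \left(-4\right) = 4$)
$l + 41 \left(5 + g\right) \left(-3\right) = -36 + 41 \left(5 + 4\right) \left(-3\right) = -36 + 41 \cdot 9 \left(-3\right) = -36 + 41 \left(-27\right) = -36 - 1107 = -1143$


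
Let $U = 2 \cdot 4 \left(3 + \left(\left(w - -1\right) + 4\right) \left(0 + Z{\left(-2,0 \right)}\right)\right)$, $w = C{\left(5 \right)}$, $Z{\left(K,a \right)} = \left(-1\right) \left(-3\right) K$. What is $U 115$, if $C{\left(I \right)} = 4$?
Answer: $-46920$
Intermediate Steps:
$Z{\left(K,a \right)} = 3 K$
$w = 4$
$U = -408$ ($U = 2 \cdot 4 \left(3 + \left(\left(4 - -1\right) + 4\right) \left(0 + 3 \left(-2\right)\right)\right) = 8 \left(3 + \left(\left(4 + 1\right) + 4\right) \left(0 - 6\right)\right) = 8 \left(3 + \left(5 + 4\right) \left(-6\right)\right) = 8 \left(3 + 9 \left(-6\right)\right) = 8 \left(3 - 54\right) = 8 \left(-51\right) = -408$)
$U 115 = \left(-408\right) 115 = -46920$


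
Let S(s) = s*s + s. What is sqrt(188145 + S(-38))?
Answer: sqrt(189551) ≈ 435.37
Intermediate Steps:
S(s) = s + s**2 (S(s) = s**2 + s = s + s**2)
sqrt(188145 + S(-38)) = sqrt(188145 - 38*(1 - 38)) = sqrt(188145 - 38*(-37)) = sqrt(188145 + 1406) = sqrt(189551)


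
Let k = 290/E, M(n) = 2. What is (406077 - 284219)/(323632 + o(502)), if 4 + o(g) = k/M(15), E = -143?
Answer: 17425694/46278659 ≈ 0.37654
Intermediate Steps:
k = -290/143 (k = 290/(-143) = 290*(-1/143) = -290/143 ≈ -2.0280)
o(g) = -717/143 (o(g) = -4 - 290/143/2 = -4 - 290/143*½ = -4 - 145/143 = -717/143)
(406077 - 284219)/(323632 + o(502)) = (406077 - 284219)/(323632 - 717/143) = 121858/(46278659/143) = 121858*(143/46278659) = 17425694/46278659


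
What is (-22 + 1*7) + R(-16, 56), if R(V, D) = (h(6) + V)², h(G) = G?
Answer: 85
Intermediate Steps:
R(V, D) = (6 + V)²
(-22 + 1*7) + R(-16, 56) = (-22 + 1*7) + (6 - 16)² = (-22 + 7) + (-10)² = -15 + 100 = 85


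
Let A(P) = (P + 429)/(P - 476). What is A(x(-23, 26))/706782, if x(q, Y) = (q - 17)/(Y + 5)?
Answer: -13259/10457546472 ≈ -1.2679e-6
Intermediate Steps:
x(q, Y) = (-17 + q)/(5 + Y)
A(P) = (429 + P)/(-476 + P)
A(x(-23, 26))/706782 = ((429 + (-17 - 23)/(5 + 26))/(-476 + (-17 - 23)/(5 + 26)))/706782 = ((429 - 40/31)/(-476 - 40/31))*(1/706782) = ((13259/31)/(-14796/31))*(1/706782) = -31/14796*13259/31*(1/706782) = -13259/14796*1/706782 = -13259/10457546472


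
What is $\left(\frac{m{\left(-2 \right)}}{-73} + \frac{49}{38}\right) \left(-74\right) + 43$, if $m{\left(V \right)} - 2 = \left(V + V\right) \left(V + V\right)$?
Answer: $- \frac{47400}{1387} \approx -34.174$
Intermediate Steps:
$m{\left(V \right)} = 2 + 4 V^{2}$ ($m{\left(V \right)} = 2 + \left(V + V\right) \left(V + V\right) = 2 + 2 V 2 V = 2 + 4 V^{2}$)
$\left(\frac{m{\left(-2 \right)}}{-73} + \frac{49}{38}\right) \left(-74\right) + 43 = \left(\frac{2 + 4 \left(-2\right)^{2}}{-73} + \frac{49}{38}\right) \left(-74\right) + 43 = \left(\left(2 + 4 \cdot 4\right) \left(- \frac{1}{73}\right) + 49 \cdot \frac{1}{38}\right) \left(-74\right) + 43 = \left(\left(2 + 16\right) \left(- \frac{1}{73}\right) + \frac{49}{38}\right) \left(-74\right) + 43 = \left(18 \left(- \frac{1}{73}\right) + \frac{49}{38}\right) \left(-74\right) + 43 = \left(- \frac{18}{73} + \frac{49}{38}\right) \left(-74\right) + 43 = \frac{2893}{2774} \left(-74\right) + 43 = - \frac{107041}{1387} + 43 = - \frac{47400}{1387}$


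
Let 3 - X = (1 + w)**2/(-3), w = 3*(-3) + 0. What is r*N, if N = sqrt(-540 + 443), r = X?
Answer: 73*I*sqrt(97)/3 ≈ 239.66*I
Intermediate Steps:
w = -9 (w = -9 + 0 = -9)
X = 73/3 (X = 3 - (1 - 9)**2/(-3) = 3 - (-8)**2*(-1)/3 = 3 - 64*(-1)/3 = 3 - 1*(-64/3) = 3 + 64/3 = 73/3 ≈ 24.333)
r = 73/3 ≈ 24.333
N = I*sqrt(97) (N = sqrt(-97) = I*sqrt(97) ≈ 9.8489*I)
r*N = 73*(I*sqrt(97))/3 = 73*I*sqrt(97)/3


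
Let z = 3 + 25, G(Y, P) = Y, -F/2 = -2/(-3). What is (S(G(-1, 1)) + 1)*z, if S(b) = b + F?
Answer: -112/3 ≈ -37.333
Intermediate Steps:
F = -4/3 (F = -(-4)/(-3) = -(-4)*(-1)/3 = -2*2/3 = -4/3 ≈ -1.3333)
S(b) = -4/3 + b (S(b) = b - 4/3 = -4/3 + b)
z = 28
(S(G(-1, 1)) + 1)*z = ((-4/3 - 1) + 1)*28 = (-7/3 + 1)*28 = -4/3*28 = -112/3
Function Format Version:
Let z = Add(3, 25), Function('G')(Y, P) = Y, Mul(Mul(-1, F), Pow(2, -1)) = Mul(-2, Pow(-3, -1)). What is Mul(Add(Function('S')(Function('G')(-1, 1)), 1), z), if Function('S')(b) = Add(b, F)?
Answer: Rational(-112, 3) ≈ -37.333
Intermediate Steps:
F = Rational(-4, 3) (F = Mul(-2, Mul(-2, Pow(-3, -1))) = Mul(-2, Mul(-2, Rational(-1, 3))) = Mul(-2, Rational(2, 3)) = Rational(-4, 3) ≈ -1.3333)
Function('S')(b) = Add(Rational(-4, 3), b) (Function('S')(b) = Add(b, Rational(-4, 3)) = Add(Rational(-4, 3), b))
z = 28
Mul(Add(Function('S')(Function('G')(-1, 1)), 1), z) = Mul(Add(Add(Rational(-4, 3), -1), 1), 28) = Mul(Add(Rational(-7, 3), 1), 28) = Mul(Rational(-4, 3), 28) = Rational(-112, 3)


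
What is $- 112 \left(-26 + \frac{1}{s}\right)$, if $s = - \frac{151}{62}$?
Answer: $\frac{446656}{151} \approx 2958.0$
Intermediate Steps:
$s = - \frac{151}{62}$ ($s = \left(-151\right) \frac{1}{62} = - \frac{151}{62} \approx -2.4355$)
$- 112 \left(-26 + \frac{1}{s}\right) = - 112 \left(-26 + \frac{1}{- \frac{151}{62}}\right) = - 112 \left(-26 - \frac{62}{151}\right) = \left(-112\right) \left(- \frac{3988}{151}\right) = \frac{446656}{151}$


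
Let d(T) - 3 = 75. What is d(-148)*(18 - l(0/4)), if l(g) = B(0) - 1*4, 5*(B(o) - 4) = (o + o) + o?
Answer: 1404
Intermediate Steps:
B(o) = 4 + 3*o/5 (B(o) = 4 + ((o + o) + o)/5 = 4 + (2*o + o)/5 = 4 + (3*o)/5 = 4 + 3*o/5)
d(T) = 78 (d(T) = 3 + 75 = 78)
l(g) = 0 (l(g) = (4 + (3/5)*0) - 1*4 = (4 + 0) - 4 = 4 - 4 = 0)
d(-148)*(18 - l(0/4)) = 78*(18 - 1*0) = 78*(18 + 0) = 78*18 = 1404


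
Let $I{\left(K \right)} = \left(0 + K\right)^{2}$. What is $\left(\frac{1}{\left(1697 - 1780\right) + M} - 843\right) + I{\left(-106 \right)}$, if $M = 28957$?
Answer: $\frac{300087483}{28874} \approx 10393.0$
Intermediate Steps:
$I{\left(K \right)} = K^{2}$
$\left(\frac{1}{\left(1697 - 1780\right) + M} - 843\right) + I{\left(-106 \right)} = \left(\frac{1}{\left(1697 - 1780\right) + 28957} - 843\right) + \left(-106\right)^{2} = \left(\frac{1}{-83 + 28957} - 843\right) + 11236 = \left(\frac{1}{28874} - 843\right) + 11236 = - \frac{24340781}{28874} + 11236 = \frac{300087483}{28874}$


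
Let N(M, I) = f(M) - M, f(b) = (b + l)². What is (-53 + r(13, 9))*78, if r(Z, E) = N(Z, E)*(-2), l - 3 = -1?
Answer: -37206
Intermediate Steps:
l = 2 (l = 3 - 1 = 2)
f(b) = (2 + b)² (f(b) = (b + 2)² = (2 + b)²)
N(M, I) = (2 + M)² - M
r(Z, E) = -2*(2 + Z)² + 2*Z (r(Z, E) = ((2 + Z)² - Z)*(-2) = -2*(2 + Z)² + 2*Z)
(-53 + r(13, 9))*78 = (-53 + (-2*(2 + 13)² + 2*13))*78 = (-53 + (-2*15² + 26))*78 = (-53 + (-2*225 + 26))*78 = (-53 + (-450 + 26))*78 = (-53 - 424)*78 = -477*78 = -37206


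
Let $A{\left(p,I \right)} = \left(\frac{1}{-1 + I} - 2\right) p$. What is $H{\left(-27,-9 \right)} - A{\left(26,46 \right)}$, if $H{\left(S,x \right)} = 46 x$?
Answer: $- \frac{16316}{45} \approx -362.58$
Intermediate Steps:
$A{\left(p,I \right)} = p \left(-2 + \frac{1}{-1 + I}\right)$ ($A{\left(p,I \right)} = \left(-2 + \frac{1}{-1 + I}\right) p = p \left(-2 + \frac{1}{-1 + I}\right)$)
$H{\left(-27,-9 \right)} - A{\left(26,46 \right)} = 46 \left(-9\right) - \frac{26 \left(3 - 92\right)}{-1 + 46} = -414 - \frac{26 \left(3 - 92\right)}{45} = -414 - 26 \cdot \frac{1}{45} \left(-89\right) = -414 - - \frac{2314}{45} = -414 + \frac{2314}{45} = - \frac{16316}{45}$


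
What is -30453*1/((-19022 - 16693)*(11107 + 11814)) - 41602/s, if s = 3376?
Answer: -5676045443617/460612164440 ≈ -12.323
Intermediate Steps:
-30453*1/((-19022 - 16693)*(11107 + 11814)) - 41602/s = -30453*1/((-19022 - 16693)*(11107 + 11814)) - 41602/3376 = -30453/(22921*(-35715)) - 41602*1/3376 = -30453/(-818623515) - 20801/1688 = -30453*(-1/818623515) - 20801/1688 = 10151/272874505 - 20801/1688 = -5676045443617/460612164440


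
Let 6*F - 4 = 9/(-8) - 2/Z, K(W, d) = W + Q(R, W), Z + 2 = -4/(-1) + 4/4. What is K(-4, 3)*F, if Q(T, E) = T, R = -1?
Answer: -265/144 ≈ -1.8403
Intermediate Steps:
Z = 3 (Z = -2 + (-4/(-1) + 4/4) = -2 + (-4*(-1) + 4*(¼)) = -2 + (4 + 1) = -2 + 5 = 3)
K(W, d) = -1 + W (K(W, d) = W - 1 = -1 + W)
F = 53/144 (F = ⅔ + (9/(-8) - 2/3)/6 = ⅔ + (9*(-⅛) - 2*⅓)/6 = ⅔ + (-9/8 - ⅔)/6 = ⅔ + (⅙)*(-43/24) = ⅔ - 43/144 = 53/144 ≈ 0.36806)
K(-4, 3)*F = (-1 - 4)*(53/144) = -5*53/144 = -265/144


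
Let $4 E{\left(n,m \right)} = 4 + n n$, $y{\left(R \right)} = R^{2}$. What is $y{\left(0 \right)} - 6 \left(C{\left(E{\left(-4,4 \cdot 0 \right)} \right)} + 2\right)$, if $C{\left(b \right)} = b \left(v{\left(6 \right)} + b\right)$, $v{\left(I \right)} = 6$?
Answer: $-342$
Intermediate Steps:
$E{\left(n,m \right)} = 1 + \frac{n^{2}}{4}$ ($E{\left(n,m \right)} = \frac{4 + n n}{4} = \frac{4 + n^{2}}{4} = 1 + \frac{n^{2}}{4}$)
$C{\left(b \right)} = b \left(6 + b\right)$
$y{\left(0 \right)} - 6 \left(C{\left(E{\left(-4,4 \cdot 0 \right)} \right)} + 2\right) = 0^{2} - 6 \left(\left(1 + \frac{\left(-4\right)^{2}}{4}\right) \left(6 + \left(1 + \frac{\left(-4\right)^{2}}{4}\right)\right) + 2\right) = 0 - 6 \left(\left(1 + \frac{1}{4} \cdot 16\right) \left(6 + \left(1 + \frac{1}{4} \cdot 16\right)\right) + 2\right) = 0 - 6 \left(\left(1 + 4\right) \left(6 + \left(1 + 4\right)\right) + 2\right) = 0 - 6 \left(5 \left(6 + 5\right) + 2\right) = 0 - 6 \left(5 \cdot 11 + 2\right) = 0 - 6 \left(55 + 2\right) = 0 - 6 \cdot 57 = 0 - 342 = -342$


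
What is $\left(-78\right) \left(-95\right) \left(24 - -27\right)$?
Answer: $377910$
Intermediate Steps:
$\left(-78\right) \left(-95\right) \left(24 - -27\right) = 7410 \left(24 + 27\right) = 7410 \cdot 51 = 377910$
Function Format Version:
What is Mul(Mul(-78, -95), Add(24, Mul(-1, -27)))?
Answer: 377910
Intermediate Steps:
Mul(Mul(-78, -95), Add(24, Mul(-1, -27))) = Mul(7410, Add(24, 27)) = Mul(7410, 51) = 377910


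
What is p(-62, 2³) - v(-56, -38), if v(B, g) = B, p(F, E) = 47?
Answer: 103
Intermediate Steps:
p(-62, 2³) - v(-56, -38) = 47 - 1*(-56) = 47 + 56 = 103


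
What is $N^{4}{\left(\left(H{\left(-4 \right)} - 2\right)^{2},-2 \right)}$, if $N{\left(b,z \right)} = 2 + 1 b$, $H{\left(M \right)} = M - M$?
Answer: $1296$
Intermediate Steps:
$H{\left(M \right)} = 0$
$N{\left(b,z \right)} = 2 + b$
$N^{4}{\left(\left(H{\left(-4 \right)} - 2\right)^{2},-2 \right)} = \left(2 + \left(0 - 2\right)^{2}\right)^{4} = \left(2 + \left(-2\right)^{2}\right)^{4} = \left(2 + 4\right)^{4} = 6^{4} = 1296$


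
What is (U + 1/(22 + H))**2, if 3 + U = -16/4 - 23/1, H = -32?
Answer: 90601/100 ≈ 906.01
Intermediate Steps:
U = -30 (U = -3 + (-16/4 - 23/1) = -3 + (-16*1/4 - 23*1) = -3 + (-4 - 23) = -3 - 27 = -30)
(U + 1/(22 + H))**2 = (-30 + 1/(22 - 32))**2 = (-30 + 1/(-10))**2 = (-30 - 1/10)**2 = (-301/10)**2 = 90601/100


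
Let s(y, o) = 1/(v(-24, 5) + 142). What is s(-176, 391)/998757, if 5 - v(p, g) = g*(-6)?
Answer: 1/176779989 ≈ 5.6568e-9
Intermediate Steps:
v(p, g) = 5 + 6*g (v(p, g) = 5 - g*(-6) = 5 - (-6)*g = 5 + 6*g)
s(y, o) = 1/177 (s(y, o) = 1/((5 + 6*5) + 142) = 1/((5 + 30) + 142) = 1/(35 + 142) = 1/177)
s(-176, 391)/998757 = (1/177)/998757 = (1/177)*(1/998757) = 1/176779989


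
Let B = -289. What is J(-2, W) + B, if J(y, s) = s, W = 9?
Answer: -280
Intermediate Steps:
J(-2, W) + B = 9 - 289 = -280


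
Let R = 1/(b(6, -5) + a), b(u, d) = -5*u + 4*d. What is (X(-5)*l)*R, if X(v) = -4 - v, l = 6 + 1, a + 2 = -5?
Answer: -7/57 ≈ -0.12281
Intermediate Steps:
a = -7 (a = -2 - 5 = -7)
l = 7
R = -1/57 (R = 1/((-5*6 + 4*(-5)) - 7) = 1/((-30 - 20) - 7) = 1/(-50 - 7) = 1/(-57) = -1/57 ≈ -0.017544)
(X(-5)*l)*R = ((-4 - 1*(-5))*7)*(-1/57) = ((-4 + 5)*7)*(-1/57) = (1*7)*(-1/57) = 7*(-1/57) = -7/57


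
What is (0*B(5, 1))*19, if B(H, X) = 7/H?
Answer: 0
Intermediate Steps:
(0*B(5, 1))*19 = (0*(7/5))*19 = 0*19 = 0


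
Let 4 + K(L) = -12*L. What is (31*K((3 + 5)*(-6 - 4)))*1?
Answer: 29636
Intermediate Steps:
K(L) = -4 - 12*L
(31*K((3 + 5)*(-6 - 4)))*1 = (31*(-4 - 12*(3 + 5)*(-6 - 4)))*1 = (31*(-4 - 96*(-10)))*1 = (31*(-4 - 12*(-80)))*1 = (31*(-4 + 960))*1 = (31*956)*1 = 29636*1 = 29636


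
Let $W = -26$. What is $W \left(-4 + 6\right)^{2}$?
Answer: $-104$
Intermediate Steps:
$W \left(-4 + 6\right)^{2} = - 26 \left(-4 + 6\right)^{2} = - 26 \cdot 2^{2} = \left(-26\right) 4 = -104$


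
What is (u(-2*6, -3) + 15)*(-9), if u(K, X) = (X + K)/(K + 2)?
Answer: -297/2 ≈ -148.50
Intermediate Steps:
u(K, X) = (K + X)/(2 + K)
(u(-2*6, -3) + 15)*(-9) = ((-2*6 - 3)/(2 - 2*6) + 15)*(-9) = ((-12 - 3)/(2 - 12) + 15)*(-9) = (-15/(-10) + 15)*(-9) = (-⅒*(-15) + 15)*(-9) = (3/2 + 15)*(-9) = (33/2)*(-9) = -297/2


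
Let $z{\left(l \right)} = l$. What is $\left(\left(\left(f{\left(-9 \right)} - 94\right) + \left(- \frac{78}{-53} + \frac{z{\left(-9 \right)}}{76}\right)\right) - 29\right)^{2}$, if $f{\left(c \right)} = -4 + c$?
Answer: $\frac{294151115449}{16224784} \approx 18130.0$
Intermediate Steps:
$\left(\left(\left(f{\left(-9 \right)} - 94\right) + \left(- \frac{78}{-53} + \frac{z{\left(-9 \right)}}{76}\right)\right) - 29\right)^{2} = \left(\left(\left(\left(-4 - 9\right) - 94\right) - \left(- \frac{78}{53} + \frac{9}{76}\right)\right) - 29\right)^{2} = \left(\left(\left(-13 - 94\right) - - \frac{5451}{4028}\right) - 29\right)^{2} = \left(\left(-107 + \left(\frac{78}{53} - \frac{9}{76}\right)\right) - 29\right)^{2} = \left(\left(-107 + \frac{5451}{4028}\right) - 29\right)^{2} = \left(- \frac{425545}{4028} - 29\right)^{2} = \left(- \frac{542357}{4028}\right)^{2} = \frac{294151115449}{16224784}$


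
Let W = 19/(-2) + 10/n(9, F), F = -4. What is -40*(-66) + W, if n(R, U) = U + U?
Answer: 10517/4 ≈ 2629.3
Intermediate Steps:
n(R, U) = 2*U
W = -43/4 (W = 19/(-2) + 10/((2*(-4))) = 19*(-½) + 10/(-8) = -19/2 + 10*(-⅛) = -19/2 - 5/4 = -43/4 ≈ -10.750)
-40*(-66) + W = -40*(-66) - 43/4 = 2640 - 43/4 = 10517/4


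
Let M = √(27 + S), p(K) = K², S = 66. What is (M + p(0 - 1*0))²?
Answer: 93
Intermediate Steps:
M = √93 (M = √(27 + 66) = √93 ≈ 9.6436)
(M + p(0 - 1*0))² = (√93 + (0 - 1*0)²)² = (√93 + (0 + 0)²)² = (√93 + 0²)² = (√93 + 0)² = (√93)² = 93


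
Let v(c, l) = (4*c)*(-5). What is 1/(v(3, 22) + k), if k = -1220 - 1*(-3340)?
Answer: 1/2060 ≈ 0.00048544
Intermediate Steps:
k = 2120 (k = -1220 + 3340 = 2120)
v(c, l) = -20*c
1/(v(3, 22) + k) = 1/(-20*3 + 2120) = 1/(-60 + 2120) = 1/2060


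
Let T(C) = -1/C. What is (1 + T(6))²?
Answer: 25/36 ≈ 0.69444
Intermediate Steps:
(1 + T(6))² = (1 - 1/6)² = (1 - 1*⅙)² = (1 - ⅙)² = (⅚)² = 25/36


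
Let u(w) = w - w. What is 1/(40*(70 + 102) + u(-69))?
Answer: 1/6880 ≈ 0.00014535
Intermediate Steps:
u(w) = 0
1/(40*(70 + 102) + u(-69)) = 1/(40*(70 + 102) + 0) = 1/(40*172 + 0) = 1/(6880 + 0) = 1/6880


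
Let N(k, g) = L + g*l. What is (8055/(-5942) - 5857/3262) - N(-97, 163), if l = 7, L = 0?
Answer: -5544214267/4845701 ≈ -1144.2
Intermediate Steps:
N(k, g) = 7*g (N(k, g) = 0 + g*7 = 0 + 7*g = 7*g)
(8055/(-5942) - 5857/3262) - N(-97, 163) = (8055/(-5942) - 5857/3262) - 7*163 = (8055*(-1/5942) - 5857*1/3262) - 1*1141 = (-8055/5942 - 5857/3262) - 1141 = -15269426/4845701 - 1141 = -5544214267/4845701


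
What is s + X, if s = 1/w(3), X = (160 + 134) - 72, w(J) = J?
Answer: 667/3 ≈ 222.33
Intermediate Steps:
X = 222 (X = 294 - 72 = 222)
s = ⅓ (s = 1/3 = ⅓ ≈ 0.33333)
s + X = ⅓ + 222 = 667/3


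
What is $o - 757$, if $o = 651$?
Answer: $-106$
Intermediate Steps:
$o - 757 = 651 - 757 = -106$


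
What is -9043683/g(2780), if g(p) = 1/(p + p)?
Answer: -50282877480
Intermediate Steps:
g(p) = 1/(2*p)
-9043683/g(2780) = -9043683/((1/2)/2780) = -9043683/((1/2)*(1/2780)) = -9043683/1/5560 = -9043683*5560 = -50282877480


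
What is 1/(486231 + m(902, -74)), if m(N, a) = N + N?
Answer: 1/488035 ≈ 2.0490e-6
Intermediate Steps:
m(N, a) = 2*N
1/(486231 + m(902, -74)) = 1/(486231 + 2*902) = 1/(486231 + 1804) = 1/488035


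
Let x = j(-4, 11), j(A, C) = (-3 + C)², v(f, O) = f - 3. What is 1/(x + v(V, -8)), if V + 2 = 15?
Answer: 1/74 ≈ 0.013514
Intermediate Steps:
V = 13 (V = -2 + 15 = 13)
v(f, O) = -3 + f
x = 64 (x = (-3 + 11)² = 8² = 64)
1/(x + v(V, -8)) = 1/(64 + (-3 + 13)) = 1/(64 + 10) = 1/74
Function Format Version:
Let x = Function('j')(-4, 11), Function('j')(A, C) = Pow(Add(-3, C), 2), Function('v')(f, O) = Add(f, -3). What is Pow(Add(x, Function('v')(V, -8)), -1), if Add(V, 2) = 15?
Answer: Rational(1, 74) ≈ 0.013514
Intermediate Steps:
V = 13 (V = Add(-2, 15) = 13)
Function('v')(f, O) = Add(-3, f)
x = 64 (x = Pow(Add(-3, 11), 2) = Pow(8, 2) = 64)
Pow(Add(x, Function('v')(V, -8)), -1) = Pow(Add(64, Add(-3, 13)), -1) = Pow(Add(64, 10), -1) = Pow(74, -1) = Rational(1, 74)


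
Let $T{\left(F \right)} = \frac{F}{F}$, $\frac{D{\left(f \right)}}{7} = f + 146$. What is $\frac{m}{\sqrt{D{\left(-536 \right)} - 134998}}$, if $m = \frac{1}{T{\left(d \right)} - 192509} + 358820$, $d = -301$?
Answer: $- \frac{69075720559 i \sqrt{538}}{1657108864} \approx - 966.86 i$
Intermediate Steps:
$D{\left(f \right)} = 1022 + 7 f$ ($D{\left(f \right)} = 7 \left(f + 146\right) = 7 \left(146 + f\right) = 1022 + 7 f$)
$T{\left(F \right)} = 1$
$m = \frac{69075720559}{192508}$ ($m = \frac{1}{1 - 192509} + 358820 = \frac{1}{-192508} + 358820 = - \frac{1}{192508} + 358820 = \frac{69075720559}{192508} \approx 3.5882 \cdot 10^{5}$)
$\frac{m}{\sqrt{D{\left(-536 \right)} - 134998}} = \frac{69075720559}{192508 \sqrt{\left(1022 + 7 \left(-536\right)\right) - 134998}} = \frac{69075720559}{192508 \sqrt{\left(1022 - 3752\right) + \left(-158471 + 23473\right)}} = \frac{69075720559}{192508 \sqrt{-2730 - 134998}} = \frac{69075720559}{192508 \sqrt{-137728}} = \frac{69075720559}{192508 \cdot 16 i \sqrt{538}} = \frac{69075720559 \left(- \frac{i \sqrt{538}}{8608}\right)}{192508} = - \frac{69075720559 i \sqrt{538}}{1657108864}$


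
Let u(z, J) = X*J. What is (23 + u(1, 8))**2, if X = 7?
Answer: 6241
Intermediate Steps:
u(z, J) = 7*J
(23 + u(1, 8))**2 = (23 + 7*8)**2 = (23 + 56)**2 = 79**2 = 6241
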